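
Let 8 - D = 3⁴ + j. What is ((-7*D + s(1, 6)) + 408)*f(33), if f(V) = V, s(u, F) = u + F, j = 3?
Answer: 31251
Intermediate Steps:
s(u, F) = F + u
D = -76 (D = 8 - (3⁴ + 3) = 8 - (81 + 3) = 8 - 1*84 = 8 - 84 = -76)
((-7*D + s(1, 6)) + 408)*f(33) = ((-7*(-76) + (6 + 1)) + 408)*33 = ((532 + 7) + 408)*33 = (539 + 408)*33 = 947*33 = 31251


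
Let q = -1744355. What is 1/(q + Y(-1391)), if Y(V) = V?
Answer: -1/1745746 ≈ -5.7282e-7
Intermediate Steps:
1/(q + Y(-1391)) = 1/(-1744355 - 1391) = 1/(-1745746) = -1/1745746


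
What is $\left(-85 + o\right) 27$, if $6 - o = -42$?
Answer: $-999$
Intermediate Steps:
$o = 48$ ($o = 6 - -42 = 6 + 42 = 48$)
$\left(-85 + o\right) 27 = \left(-85 + 48\right) 27 = \left(-37\right) 27 = -999$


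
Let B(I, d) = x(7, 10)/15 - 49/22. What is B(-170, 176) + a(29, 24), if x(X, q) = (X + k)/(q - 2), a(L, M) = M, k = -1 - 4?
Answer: 14381/660 ≈ 21.789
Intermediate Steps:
k = -5
x(X, q) = (-5 + X)/(-2 + q) (x(X, q) = (X - 5)/(q - 2) = (-5 + X)/(-2 + q))
B(I, d) = -1459/660 (B(I, d) = ((-5 + 7)/(-2 + 10))/15 - 49/22 = (2/8)*(1/15) - 49*1/22 = ((1/8)*2)*(1/15) - 49/22 = (1/4)*(1/15) - 49/22 = 1/60 - 49/22 = -1459/660)
B(-170, 176) + a(29, 24) = -1459/660 + 24 = 14381/660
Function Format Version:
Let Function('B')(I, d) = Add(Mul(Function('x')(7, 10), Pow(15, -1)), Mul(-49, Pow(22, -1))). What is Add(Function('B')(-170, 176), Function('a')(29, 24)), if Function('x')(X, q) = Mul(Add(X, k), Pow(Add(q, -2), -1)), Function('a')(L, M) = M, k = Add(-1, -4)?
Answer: Rational(14381, 660) ≈ 21.789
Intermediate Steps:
k = -5
Function('x')(X, q) = Mul(Pow(Add(-2, q), -1), Add(-5, X)) (Function('x')(X, q) = Mul(Add(X, -5), Pow(Add(q, -2), -1)) = Mul(Add(-5, X), Pow(Add(-2, q), -1)) = Mul(Pow(Add(-2, q), -1), Add(-5, X)))
Function('B')(I, d) = Rational(-1459, 660) (Function('B')(I, d) = Add(Mul(Mul(Pow(Add(-2, 10), -1), Add(-5, 7)), Pow(15, -1)), Mul(-49, Pow(22, -1))) = Add(Mul(Mul(Pow(8, -1), 2), Rational(1, 15)), Mul(-49, Rational(1, 22))) = Add(Mul(Mul(Rational(1, 8), 2), Rational(1, 15)), Rational(-49, 22)) = Add(Mul(Rational(1, 4), Rational(1, 15)), Rational(-49, 22)) = Add(Rational(1, 60), Rational(-49, 22)) = Rational(-1459, 660))
Add(Function('B')(-170, 176), Function('a')(29, 24)) = Add(Rational(-1459, 660), 24) = Rational(14381, 660)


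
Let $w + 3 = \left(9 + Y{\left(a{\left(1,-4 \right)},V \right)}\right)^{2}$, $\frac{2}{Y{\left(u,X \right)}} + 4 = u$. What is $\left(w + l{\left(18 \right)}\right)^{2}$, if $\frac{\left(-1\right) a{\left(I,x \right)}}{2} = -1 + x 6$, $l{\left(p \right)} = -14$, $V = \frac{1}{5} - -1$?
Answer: $\frac{1174501441}{279841} \approx 4197.0$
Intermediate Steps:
$V = \frac{6}{5}$ ($V = \frac{1}{5} + 1 = \frac{6}{5} \approx 1.2$)
$a{\left(I,x \right)} = 2 - 12 x$ ($a{\left(I,x \right)} = - 2 \left(-1 + x 6\right) = - 2 \left(-1 + 6 x\right) = 2 - 12 x$)
$Y{\left(u,X \right)} = \frac{2}{-4 + u}$
$w = \frac{41677}{529}$ ($w = -3 + \left(9 + \frac{2}{-4 + \left(2 - -48\right)}\right)^{2} = -3 + \left(9 + \frac{2}{-4 + \left(2 + 48\right)}\right)^{2} = -3 + \left(9 + \frac{2}{-4 + 50}\right)^{2} = -3 + \left(9 + \frac{2}{46}\right)^{2} = -3 + \left(9 + 2 \cdot \frac{1}{46}\right)^{2} = -3 + \left(9 + \frac{1}{23}\right)^{2} = -3 + \left(\frac{208}{23}\right)^{2} = -3 + \frac{43264}{529} = \frac{41677}{529} \approx 78.785$)
$\left(w + l{\left(18 \right)}\right)^{2} = \left(\frac{41677}{529} - 14\right)^{2} = \left(\frac{34271}{529}\right)^{2} = \frac{1174501441}{279841}$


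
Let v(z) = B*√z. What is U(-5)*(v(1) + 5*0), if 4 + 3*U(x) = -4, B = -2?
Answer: 16/3 ≈ 5.3333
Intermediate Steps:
v(z) = -2*√z
U(x) = -8/3 (U(x) = -4/3 + (⅓)*(-4) = -4/3 - 4/3 = -8/3)
U(-5)*(v(1) + 5*0) = -8*(-2*√1 + 5*0)/3 = -8*(-2*1 + 0)/3 = -8*(-2 + 0)/3 = -8/3*(-2) = 16/3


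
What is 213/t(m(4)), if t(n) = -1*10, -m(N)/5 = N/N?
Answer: -213/10 ≈ -21.300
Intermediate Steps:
m(N) = -5 (m(N) = -5*N/N = -5*1 = -5)
t(n) = -10
213/t(m(4)) = 213/(-10) = 213*(-⅒) = -213/10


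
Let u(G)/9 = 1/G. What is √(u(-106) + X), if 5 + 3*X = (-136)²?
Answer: √623286042/318 ≈ 78.509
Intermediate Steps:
u(G) = 9/G
X = 18491/3 (X = -5/3 + (⅓)*(-136)² = -5/3 + (⅓)*18496 = -5/3 + 18496/3 = 18491/3 ≈ 6163.7)
√(u(-106) + X) = √(9/(-106) + 18491/3) = √(9*(-1/106) + 18491/3) = √(-9/106 + 18491/3) = √(1960019/318) = √623286042/318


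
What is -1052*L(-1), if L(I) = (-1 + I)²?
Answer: -4208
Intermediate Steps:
-1052*L(-1) = -1052*(-1 - 1)² = -1052*(-2)² = -1052*4 = -4208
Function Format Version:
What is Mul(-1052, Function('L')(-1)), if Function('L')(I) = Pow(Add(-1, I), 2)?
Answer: -4208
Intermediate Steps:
Mul(-1052, Function('L')(-1)) = Mul(-1052, Pow(Add(-1, -1), 2)) = Mul(-1052, Pow(-2, 2)) = Mul(-1052, 4) = -4208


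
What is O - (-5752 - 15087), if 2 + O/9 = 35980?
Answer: 344641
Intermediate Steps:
O = 323802 (O = -18 + 9*35980 = -18 + 323820 = 323802)
O - (-5752 - 15087) = 323802 - (-5752 - 15087) = 323802 - 1*(-20839) = 323802 + 20839 = 344641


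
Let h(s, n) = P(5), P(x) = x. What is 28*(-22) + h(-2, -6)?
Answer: -611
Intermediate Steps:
h(s, n) = 5
28*(-22) + h(-2, -6) = 28*(-22) + 5 = -616 + 5 = -611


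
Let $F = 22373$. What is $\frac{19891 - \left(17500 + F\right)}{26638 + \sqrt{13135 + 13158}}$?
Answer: $- \frac{532280516}{709556751} + \frac{19982 \sqrt{26293}}{709556751} \approx -0.74559$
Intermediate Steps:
$\frac{19891 - \left(17500 + F\right)}{26638 + \sqrt{13135 + 13158}} = \frac{19891 - 39873}{26638 + \sqrt{13135 + 13158}} = \frac{19891 - 39873}{26638 + \sqrt{26293}} = - \frac{19982}{26638 + \sqrt{26293}}$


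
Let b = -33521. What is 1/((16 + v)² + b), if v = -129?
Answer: -1/20752 ≈ -4.8188e-5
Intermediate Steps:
1/((16 + v)² + b) = 1/((16 - 129)² - 33521) = 1/((-113)² - 33521) = 1/(12769 - 33521) = 1/(-20752) = -1/20752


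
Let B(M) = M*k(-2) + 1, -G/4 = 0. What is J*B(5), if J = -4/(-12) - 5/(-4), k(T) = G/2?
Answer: 19/12 ≈ 1.5833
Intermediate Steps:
G = 0 (G = -4*0 = 0)
k(T) = 0 (k(T) = 0/2 = 0*(1/2) = 0)
J = 19/12 (J = -4*(-1/12) - 5*(-1/4) = 1/3 + 5/4 = 19/12 ≈ 1.5833)
B(M) = 1 (B(M) = M*0 + 1 = 0 + 1 = 1)
J*B(5) = (19/12)*1 = 19/12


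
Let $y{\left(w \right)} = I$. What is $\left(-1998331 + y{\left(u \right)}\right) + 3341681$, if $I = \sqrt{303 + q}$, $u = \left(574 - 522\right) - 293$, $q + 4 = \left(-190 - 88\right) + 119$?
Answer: $1343350 + 2 \sqrt{35} \approx 1.3434 \cdot 10^{6}$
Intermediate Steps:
$q = -163$ ($q = -4 + \left(\left(-190 - 88\right) + 119\right) = -4 + \left(-278 + 119\right) = -4 - 159 = -163$)
$u = -241$ ($u = 52 - 293 = -241$)
$I = 2 \sqrt{35}$ ($I = \sqrt{303 - 163} = \sqrt{140} = 2 \sqrt{35} \approx 11.832$)
$y{\left(w \right)} = 2 \sqrt{35}$
$\left(-1998331 + y{\left(u \right)}\right) + 3341681 = \left(-1998331 + 2 \sqrt{35}\right) + 3341681 = 1343350 + 2 \sqrt{35}$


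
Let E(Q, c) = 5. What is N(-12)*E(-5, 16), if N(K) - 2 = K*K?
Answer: 730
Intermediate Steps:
N(K) = 2 + K**2 (N(K) = 2 + K*K = 2 + K**2)
N(-12)*E(-5, 16) = (2 + (-12)**2)*5 = (2 + 144)*5 = 146*5 = 730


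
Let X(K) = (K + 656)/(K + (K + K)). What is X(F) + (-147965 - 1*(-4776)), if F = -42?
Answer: -9021214/63 ≈ -1.4319e+5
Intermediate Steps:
X(K) = (656 + K)/(3*K) (X(K) = (656 + K)/(K + 2*K) = (656 + K)/((3*K)) = (656 + K)*(1/(3*K)) = (656 + K)/(3*K))
X(F) + (-147965 - 1*(-4776)) = (⅓)*(656 - 42)/(-42) + (-147965 - 1*(-4776)) = (⅓)*(-1/42)*614 + (-147965 + 4776) = -307/63 - 143189 = -9021214/63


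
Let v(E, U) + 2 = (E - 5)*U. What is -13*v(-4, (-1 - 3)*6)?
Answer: -2782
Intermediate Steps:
v(E, U) = -2 + U*(-5 + E) (v(E, U) = -2 + (E - 5)*U = -2 + (-5 + E)*U = -2 + U*(-5 + E))
-13*v(-4, (-1 - 3)*6) = -13*(-2 - 5*(-1 - 3)*6 - 4*(-1 - 3)*6) = -13*(-2 - (-20)*6 - (-16)*6) = -13*(-2 - 5*(-24) - 4*(-24)) = -13*(-2 + 120 + 96) = -13*214 = -2782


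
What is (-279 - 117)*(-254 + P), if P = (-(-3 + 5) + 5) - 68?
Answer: 126324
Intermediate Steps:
P = -65 (P = (-1*2 + 5) - 68 = (-2 + 5) - 68 = 3 - 68 = -65)
(-279 - 117)*(-254 + P) = (-279 - 117)*(-254 - 65) = -396*(-319) = 126324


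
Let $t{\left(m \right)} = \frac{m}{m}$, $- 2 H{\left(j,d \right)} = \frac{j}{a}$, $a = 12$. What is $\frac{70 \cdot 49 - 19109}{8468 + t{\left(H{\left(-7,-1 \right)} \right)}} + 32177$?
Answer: $\frac{272491334}{8469} \approx 32175.0$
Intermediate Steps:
$H{\left(j,d \right)} = - \frac{j}{24}$ ($H{\left(j,d \right)} = - \frac{j \frac{1}{12}}{2} = - \frac{\frac{1}{12} j}{2} = - \frac{j}{24}$)
$t{\left(m \right)} = 1$
$\frac{70 \cdot 49 - 19109}{8468 + t{\left(H{\left(-7,-1 \right)} \right)}} + 32177 = \frac{70 \cdot 49 - 19109}{8468 + 1} + 32177 = \frac{3430 - 19109}{8469} + 32177 = \left(-15679\right) \frac{1}{8469} + 32177 = - \frac{15679}{8469} + 32177 = \frac{272491334}{8469}$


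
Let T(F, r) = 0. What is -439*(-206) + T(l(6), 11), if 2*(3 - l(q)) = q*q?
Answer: 90434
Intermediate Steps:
l(q) = 3 - q²/2 (l(q) = 3 - q*q/2 = 3 - q²/2)
-439*(-206) + T(l(6), 11) = -439*(-206) + 0 = 90434 + 0 = 90434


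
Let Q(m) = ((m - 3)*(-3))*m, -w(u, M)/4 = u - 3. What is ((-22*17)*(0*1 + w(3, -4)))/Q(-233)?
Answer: 0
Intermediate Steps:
w(u, M) = 12 - 4*u (w(u, M) = -4*(u - 3) = -4*(-3 + u) = 12 - 4*u)
Q(m) = m*(9 - 3*m) (Q(m) = ((-3 + m)*(-3))*m = (9 - 3*m)*m = m*(9 - 3*m))
((-22*17)*(0*1 + w(3, -4)))/Q(-233) = ((-22*17)*(0*1 + (12 - 4*3)))/((3*(-233)*(3 - 1*(-233)))) = (-374*(0 + (12 - 12)))/((3*(-233)*(3 + 233))) = (-374*(0 + 0))/((3*(-233)*236)) = -374*0/(-164964) = 0*(-1/164964) = 0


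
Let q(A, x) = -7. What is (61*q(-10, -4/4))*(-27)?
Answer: 11529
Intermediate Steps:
(61*q(-10, -4/4))*(-27) = (61*(-7))*(-27) = -427*(-27) = 11529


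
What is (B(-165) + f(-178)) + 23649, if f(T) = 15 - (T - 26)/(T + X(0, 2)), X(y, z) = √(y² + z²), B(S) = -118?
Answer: 1035973/44 ≈ 23545.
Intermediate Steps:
f(T) = 15 - (-26 + T)/(2 + T) (f(T) = 15 - (T - 26)/(T + √(0² + 2²)) = 15 - (-26 + T)/(T + √(0 + 4)) = 15 - (-26 + T)/(T + √4) = 15 - (-26 + T)/(T + 2) = 15 - (-26 + T)/(2 + T))
(B(-165) + f(-178)) + 23649 = (-118 + 14*(4 - 178)/(2 - 178)) + 23649 = (-118 + 14*(-174)/(-176)) + 23649 = (-118 + 14*(-1/176)*(-174)) + 23649 = (-118 + 609/44) + 23649 = -4583/44 + 23649 = 1035973/44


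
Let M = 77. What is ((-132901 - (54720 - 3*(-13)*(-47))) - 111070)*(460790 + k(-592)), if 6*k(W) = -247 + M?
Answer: -410342360530/3 ≈ -1.3678e+11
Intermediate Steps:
k(W) = -85/3 (k(W) = (-247 + 77)/6 = (1/6)*(-170) = -85/3)
((-132901 - (54720 - 3*(-13)*(-47))) - 111070)*(460790 + k(-592)) = ((-132901 - (54720 - 3*(-13)*(-47))) - 111070)*(460790 - 85/3) = ((-132901 - (54720 + 39*(-47))) - 111070)*(1382285/3) = ((-132901 - (54720 - 1833)) - 111070)*(1382285/3) = ((-132901 - 1*52887) - 111070)*(1382285/3) = ((-132901 - 52887) - 111070)*(1382285/3) = (-185788 - 111070)*(1382285/3) = -296858*1382285/3 = -410342360530/3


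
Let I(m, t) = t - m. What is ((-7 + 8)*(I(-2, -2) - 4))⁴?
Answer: 256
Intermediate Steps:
((-7 + 8)*(I(-2, -2) - 4))⁴ = ((-7 + 8)*((-2 - 1*(-2)) - 4))⁴ = (1*((-2 + 2) - 4))⁴ = (1*(0 - 4))⁴ = (1*(-4))⁴ = (-4)⁴ = 256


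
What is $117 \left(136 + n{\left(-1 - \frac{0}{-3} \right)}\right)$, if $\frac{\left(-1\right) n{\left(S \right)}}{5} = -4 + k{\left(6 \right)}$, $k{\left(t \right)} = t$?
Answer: $14742$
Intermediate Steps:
$n{\left(S \right)} = -10$ ($n{\left(S \right)} = - 5 \left(-4 + 6\right) = \left(-5\right) 2 = -10$)
$117 \left(136 + n{\left(-1 - \frac{0}{-3} \right)}\right) = 117 \left(136 - 10\right) = 117 \cdot 126 = 14742$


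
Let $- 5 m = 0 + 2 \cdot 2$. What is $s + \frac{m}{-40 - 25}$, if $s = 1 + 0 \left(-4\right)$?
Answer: $\frac{329}{325} \approx 1.0123$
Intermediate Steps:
$m = - \frac{4}{5}$ ($m = - \frac{0 + 2 \cdot 2}{5} = - \frac{0 + 4}{5} = \left(- \frac{1}{5}\right) 4 = - \frac{4}{5} \approx -0.8$)
$s = 1$ ($s = 1 + 0 = 1$)
$s + \frac{m}{-40 - 25} = 1 + \frac{1}{-40 - 25} \left(- \frac{4}{5}\right) = 1 + \frac{1}{-65} \left(- \frac{4}{5}\right) = 1 - - \frac{4}{325} = 1 + \frac{4}{325} = \frac{329}{325}$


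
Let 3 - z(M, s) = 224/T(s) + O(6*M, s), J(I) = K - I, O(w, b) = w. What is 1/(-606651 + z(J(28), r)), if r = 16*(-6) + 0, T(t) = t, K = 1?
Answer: -3/1819451 ≈ -1.6488e-6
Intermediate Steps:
r = -96 (r = -96 + 0 = -96)
J(I) = 1 - I
z(M, s) = 3 - 224/s - 6*M (z(M, s) = 3 - (224/s + 6*M) = 3 - (6*M + 224/s) = 3 + (-224/s - 6*M) = 3 - 224/s - 6*M)
1/(-606651 + z(J(28), r)) = 1/(-606651 + (3 - 224/(-96) - 6*(1 - 1*28))) = 1/(-606651 + (3 - 224*(-1/96) - 6*(1 - 28))) = 1/(-606651 + (3 + 7/3 - 6*(-27))) = 1/(-606651 + (3 + 7/3 + 162)) = 1/(-606651 + 502/3) = 1/(-1819451/3) = -3/1819451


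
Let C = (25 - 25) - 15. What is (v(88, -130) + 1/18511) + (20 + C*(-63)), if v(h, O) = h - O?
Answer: 21898514/18511 ≈ 1183.0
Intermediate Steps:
C = -15 (C = 0 - 15 = -15)
(v(88, -130) + 1/18511) + (20 + C*(-63)) = ((88 - 1*(-130)) + 1/18511) + (20 - 15*(-63)) = ((88 + 130) + 1/18511) + (20 + 945) = (218 + 1/18511) + 965 = 4035399/18511 + 965 = 21898514/18511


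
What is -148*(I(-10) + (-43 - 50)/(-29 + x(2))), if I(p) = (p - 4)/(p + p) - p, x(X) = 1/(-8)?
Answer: -2395454/1165 ≈ -2056.2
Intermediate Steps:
x(X) = -⅛
I(p) = -p + (-4 + p)/(2*p) (I(p) = (-4 + p)/((2*p)) - p = (-4 + p)*(1/(2*p)) - p = (-4 + p)/(2*p) - p = -p + (-4 + p)/(2*p))
-148*(I(-10) + (-43 - 50)/(-29 + x(2))) = -148*((½ - 1*(-10) - 2/(-10)) + (-43 - 50)/(-29 - ⅛)) = -148*((½ + 10 - 2*(-⅒)) - 93/(-233/8)) = -148*((½ + 10 + ⅕) - 93*(-8/233)) = -148*(107/10 + 744/233) = -148*32371/2330 = -2395454/1165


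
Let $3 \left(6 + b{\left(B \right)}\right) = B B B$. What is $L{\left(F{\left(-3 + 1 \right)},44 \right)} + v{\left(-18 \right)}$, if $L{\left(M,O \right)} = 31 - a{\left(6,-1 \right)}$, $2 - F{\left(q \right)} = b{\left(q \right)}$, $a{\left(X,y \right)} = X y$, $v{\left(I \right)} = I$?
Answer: $19$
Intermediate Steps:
$b{\left(B \right)} = -6 + \frac{B^{3}}{3}$ ($b{\left(B \right)} = -6 + \frac{B B B}{3} = -6 + \frac{B^{2} B}{3} = -6 + \frac{B^{3}}{3}$)
$F{\left(q \right)} = 8 - \frac{q^{3}}{3}$ ($F{\left(q \right)} = 2 - \left(-6 + \frac{q^{3}}{3}\right) = 8 - \frac{q^{3}}{3}$)
$L{\left(M,O \right)} = 37$ ($L{\left(M,O \right)} = 31 - 6 \left(-1\right) = 31 - -6 = 31 + 6 = 37$)
$L{\left(F{\left(-3 + 1 \right)},44 \right)} + v{\left(-18 \right)} = 37 - 18 = 19$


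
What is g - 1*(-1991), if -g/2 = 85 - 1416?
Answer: 4653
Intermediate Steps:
g = 2662 (g = -2*(85 - 1416) = -2*(-1331) = 2662)
g - 1*(-1991) = 2662 - 1*(-1991) = 2662 + 1991 = 4653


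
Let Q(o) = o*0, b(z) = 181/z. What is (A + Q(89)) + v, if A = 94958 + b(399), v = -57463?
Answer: 14960686/399 ≈ 37495.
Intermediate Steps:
Q(o) = 0
A = 37888423/399 (A = 94958 + 181/399 = 37888423/399 ≈ 94959.)
(A + Q(89)) + v = (37888423/399 + 0) - 57463 = 37888423/399 - 57463 = 14960686/399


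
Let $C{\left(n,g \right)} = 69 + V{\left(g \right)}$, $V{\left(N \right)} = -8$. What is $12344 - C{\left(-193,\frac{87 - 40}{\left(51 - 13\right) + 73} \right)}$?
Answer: $12283$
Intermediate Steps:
$C{\left(n,g \right)} = 61$ ($C{\left(n,g \right)} = 69 - 8 = 61$)
$12344 - C{\left(-193,\frac{87 - 40}{\left(51 - 13\right) + 73} \right)} = 12344 - 61 = 12283$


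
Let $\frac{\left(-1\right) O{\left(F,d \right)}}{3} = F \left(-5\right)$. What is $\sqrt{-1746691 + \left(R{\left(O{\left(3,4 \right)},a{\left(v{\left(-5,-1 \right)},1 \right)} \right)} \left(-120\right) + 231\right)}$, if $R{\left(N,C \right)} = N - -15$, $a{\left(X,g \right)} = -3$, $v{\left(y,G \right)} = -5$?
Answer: $2 i \sqrt{438415} \approx 1324.3 i$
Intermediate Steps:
$O{\left(F,d \right)} = 15 F$ ($O{\left(F,d \right)} = - 3 F \left(-5\right) = - 3 \left(- 5 F\right) = 15 F$)
$R{\left(N,C \right)} = 15 + N$ ($R{\left(N,C \right)} = N + 15 = 15 + N$)
$\sqrt{-1746691 + \left(R{\left(O{\left(3,4 \right)},a{\left(v{\left(-5,-1 \right)},1 \right)} \right)} \left(-120\right) + 231\right)} = \sqrt{-1746691 + \left(\left(15 + 15 \cdot 3\right) \left(-120\right) + 231\right)} = \sqrt{-1746691 + \left(\left(15 + 45\right) \left(-120\right) + 231\right)} = \sqrt{-1746691 + \left(60 \left(-120\right) + 231\right)} = \sqrt{-1746691 + \left(-7200 + 231\right)} = \sqrt{-1746691 - 6969} = \sqrt{-1753660} = 2 i \sqrt{438415}$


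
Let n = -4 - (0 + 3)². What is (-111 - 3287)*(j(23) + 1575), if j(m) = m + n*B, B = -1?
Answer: -5474178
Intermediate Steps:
n = -13 (n = -4 - 1*3² = -4 - 1*9 = -4 - 9 = -13)
j(m) = 13 + m (j(m) = m - 13*(-1) = m + 13 = 13 + m)
(-111 - 3287)*(j(23) + 1575) = (-111 - 3287)*((13 + 23) + 1575) = -3398*(36 + 1575) = -3398*1611 = -5474178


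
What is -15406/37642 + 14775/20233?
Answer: 122225476/380805293 ≈ 0.32097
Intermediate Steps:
-15406/37642 + 14775/20233 = -15406*1/37642 + 14775*(1/20233) = -7703/18821 + 14775/20233 = 122225476/380805293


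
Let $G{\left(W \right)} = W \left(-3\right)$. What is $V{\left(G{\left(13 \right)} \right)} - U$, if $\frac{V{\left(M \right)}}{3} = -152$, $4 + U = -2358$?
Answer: $1906$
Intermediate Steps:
$U = -2362$ ($U = -4 - 2358 = -2362$)
$G{\left(W \right)} = - 3 W$
$V{\left(M \right)} = -456$ ($V{\left(M \right)} = 3 \left(-152\right) = -456$)
$V{\left(G{\left(13 \right)} \right)} - U = -456 - -2362 = -456 + 2362 = 1906$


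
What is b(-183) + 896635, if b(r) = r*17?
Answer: 893524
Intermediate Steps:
b(r) = 17*r
b(-183) + 896635 = 17*(-183) + 896635 = -3111 + 896635 = 893524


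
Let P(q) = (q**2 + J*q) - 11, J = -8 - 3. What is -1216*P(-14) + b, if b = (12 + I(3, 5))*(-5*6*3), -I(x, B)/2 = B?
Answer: -412404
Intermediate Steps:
J = -11
I(x, B) = -2*B
P(q) = -11 + q**2 - 11*q (P(q) = (q**2 - 11*q) - 11 = -11 + q**2 - 11*q)
b = -180 (b = (12 - 2*5)*(-5*6*3) = (12 - 10)*(-30*3) = 2*(-90) = -180)
-1216*P(-14) + b = -1216*(-11 + (-14)**2 - 11*(-14)) - 180 = -1216*(-11 + 196 + 154) - 180 = -1216*339 - 180 = -412224 - 180 = -412404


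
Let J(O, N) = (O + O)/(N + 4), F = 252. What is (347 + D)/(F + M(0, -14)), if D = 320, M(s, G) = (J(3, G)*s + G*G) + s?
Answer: 667/448 ≈ 1.4888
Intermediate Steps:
J(O, N) = 2*O/(4 + N) (J(O, N) = (2*O)/(4 + N) = 2*O/(4 + N))
M(s, G) = s + G² + 6*s/(4 + G) (M(s, G) = ((2*3/(4 + G))*s + G*G) + s = ((6/(4 + G))*s + G²) + s = (6*s/(4 + G) + G²) + s = (G² + 6*s/(4 + G)) + s = s + G² + 6*s/(4 + G))
(347 + D)/(F + M(0, -14)) = (347 + 320)/(252 + (6*0 + (4 - 14)*(0 + (-14)²))/(4 - 14)) = 667/(252 + (0 - 10*(0 + 196))/(-10)) = 667/(252 - (0 - 10*196)/10) = 667/(252 - (0 - 1960)/10) = 667/(252 - ⅒*(-1960)) = 667/(252 + 196) = 667/448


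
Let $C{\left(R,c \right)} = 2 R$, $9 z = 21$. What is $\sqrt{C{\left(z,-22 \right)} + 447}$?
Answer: $\frac{\sqrt{4065}}{3} \approx 21.252$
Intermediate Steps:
$z = \frac{7}{3}$ ($z = \frac{1}{9} \cdot 21 = \frac{7}{3} \approx 2.3333$)
$\sqrt{C{\left(z,-22 \right)} + 447} = \sqrt{2 \cdot \frac{7}{3} + 447} = \sqrt{\frac{14}{3} + 447} = \sqrt{\frac{1355}{3}} = \frac{\sqrt{4065}}{3}$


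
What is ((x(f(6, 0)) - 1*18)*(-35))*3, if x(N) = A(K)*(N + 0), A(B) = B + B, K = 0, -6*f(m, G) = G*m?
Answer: 1890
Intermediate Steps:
f(m, G) = -G*m/6
A(B) = 2*B
x(N) = 0 (x(N) = (2*0)*(N + 0) = 0*N = 0)
((x(f(6, 0)) - 1*18)*(-35))*3 = ((0 - 1*18)*(-35))*3 = ((0 - 18)*(-35))*3 = -18*(-35)*3 = 630*3 = 1890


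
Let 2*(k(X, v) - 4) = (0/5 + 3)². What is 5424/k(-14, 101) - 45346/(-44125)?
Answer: 479438882/750125 ≈ 639.15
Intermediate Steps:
k(X, v) = 17/2 (k(X, v) = 4 + (0/5 + 3)²/2 = 4 + (0*(⅕) + 3)²/2 = 4 + (0 + 3)²/2 = 4 + (½)*3² = 4 + (½)*9 = 4 + 9/2 = 17/2)
5424/k(-14, 101) - 45346/(-44125) = 5424/(17/2) - 45346/(-44125) = 5424*(2/17) - 45346*(-1/44125) = 10848/17 + 45346/44125 = 479438882/750125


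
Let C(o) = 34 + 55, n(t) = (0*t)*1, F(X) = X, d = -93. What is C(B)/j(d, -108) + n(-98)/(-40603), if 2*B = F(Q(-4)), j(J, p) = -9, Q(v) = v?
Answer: -89/9 ≈ -9.8889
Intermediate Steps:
n(t) = 0 (n(t) = 0*1 = 0)
B = -2 (B = (½)*(-4) = -2)
C(o) = 89
C(B)/j(d, -108) + n(-98)/(-40603) = 89/(-9) + 0/(-40603) = 89*(-⅑) + 0*(-1/40603) = -89/9 + 0 = -89/9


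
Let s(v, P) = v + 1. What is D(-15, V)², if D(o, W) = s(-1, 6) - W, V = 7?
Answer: 49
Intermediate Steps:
s(v, P) = 1 + v
D(o, W) = -W (D(o, W) = (1 - 1) - W = 0 - W = -W)
D(-15, V)² = (-1*7)² = (-7)² = 49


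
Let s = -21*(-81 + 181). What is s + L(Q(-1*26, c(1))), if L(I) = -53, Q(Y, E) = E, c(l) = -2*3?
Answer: -2153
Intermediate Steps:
c(l) = -6
s = -2100 (s = -21*100 = -2100)
s + L(Q(-1*26, c(1))) = -2100 - 53 = -2153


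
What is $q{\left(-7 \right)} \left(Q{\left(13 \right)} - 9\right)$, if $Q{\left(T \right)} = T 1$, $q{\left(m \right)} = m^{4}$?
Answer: $9604$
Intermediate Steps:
$Q{\left(T \right)} = T$
$q{\left(-7 \right)} \left(Q{\left(13 \right)} - 9\right) = \left(-7\right)^{4} \left(13 - 9\right) = 2401 \cdot 4 = 9604$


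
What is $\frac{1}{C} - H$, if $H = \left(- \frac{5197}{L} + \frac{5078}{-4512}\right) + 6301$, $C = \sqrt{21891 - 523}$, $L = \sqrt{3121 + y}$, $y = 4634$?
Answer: $- \frac{14212517}{2256} + \frac{\sqrt{5342}}{10684} + \frac{5197 \sqrt{7755}}{7755} \approx -6240.9$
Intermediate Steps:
$L = \sqrt{7755}$ ($L = \sqrt{3121 + 4634} = \sqrt{7755} \approx 88.063$)
$C = 2 \sqrt{5342}$ ($C = \sqrt{21368} = 2 \sqrt{5342} \approx 146.18$)
$H = \frac{14212517}{2256} - \frac{5197 \sqrt{7755}}{7755}$ ($H = \left(- \frac{5197}{\sqrt{7755}} + \frac{5078}{-4512}\right) + 6301 = \left(- 5197 \frac{\sqrt{7755}}{7755} + 5078 \left(- \frac{1}{4512}\right)\right) + 6301 = \left(- \frac{5197 \sqrt{7755}}{7755} - \frac{2539}{2256}\right) + 6301 = \left(- \frac{2539}{2256} - \frac{5197 \sqrt{7755}}{7755}\right) + 6301 = \frac{14212517}{2256} - \frac{5197 \sqrt{7755}}{7755} \approx 6240.9$)
$\frac{1}{C} - H = \frac{1}{2 \sqrt{5342}} - \left(\frac{14212517}{2256} - \frac{5197 \sqrt{7755}}{7755}\right) = \frac{\sqrt{5342}}{10684} - \left(\frac{14212517}{2256} - \frac{5197 \sqrt{7755}}{7755}\right) = - \frac{14212517}{2256} + \frac{\sqrt{5342}}{10684} + \frac{5197 \sqrt{7755}}{7755}$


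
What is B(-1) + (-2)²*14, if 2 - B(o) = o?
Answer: 59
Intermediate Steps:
B(o) = 2 - o
B(-1) + (-2)²*14 = (2 - 1*(-1)) + (-2)²*14 = (2 + 1) + 4*14 = 3 + 56 = 59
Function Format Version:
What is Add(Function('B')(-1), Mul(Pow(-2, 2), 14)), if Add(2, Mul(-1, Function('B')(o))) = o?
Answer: 59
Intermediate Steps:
Function('B')(o) = Add(2, Mul(-1, o))
Add(Function('B')(-1), Mul(Pow(-2, 2), 14)) = Add(Add(2, Mul(-1, -1)), Mul(Pow(-2, 2), 14)) = Add(Add(2, 1), Mul(4, 14)) = Add(3, 56) = 59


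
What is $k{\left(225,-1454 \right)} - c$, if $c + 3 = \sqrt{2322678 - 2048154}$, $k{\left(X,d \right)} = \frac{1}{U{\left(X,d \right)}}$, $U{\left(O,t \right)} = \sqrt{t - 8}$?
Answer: $3 - 2 \sqrt{68631} - \frac{i \sqrt{1462}}{1462} \approx -520.95 - 0.026153 i$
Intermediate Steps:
$U{\left(O,t \right)} = \sqrt{-8 + t}$
$k{\left(X,d \right)} = \frac{1}{\sqrt{-8 + d}}$
$c = -3 + 2 \sqrt{68631}$ ($c = -3 + \sqrt{2322678 - 2048154} = -3 + \sqrt{274524} = -3 + 2 \sqrt{68631} \approx 520.95$)
$k{\left(225,-1454 \right)} - c = \frac{1}{\sqrt{-8 - 1454}} - \left(-3 + 2 \sqrt{68631}\right) = \frac{1}{\sqrt{-1462}} + \left(3 - 2 \sqrt{68631}\right) = - \frac{i \sqrt{1462}}{1462} + \left(3 - 2 \sqrt{68631}\right) = 3 - 2 \sqrt{68631} - \frac{i \sqrt{1462}}{1462}$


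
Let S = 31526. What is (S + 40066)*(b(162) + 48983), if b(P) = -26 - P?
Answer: 3493331640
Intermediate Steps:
(S + 40066)*(b(162) + 48983) = (31526 + 40066)*((-26 - 1*162) + 48983) = 71592*((-26 - 162) + 48983) = 71592*(-188 + 48983) = 71592*48795 = 3493331640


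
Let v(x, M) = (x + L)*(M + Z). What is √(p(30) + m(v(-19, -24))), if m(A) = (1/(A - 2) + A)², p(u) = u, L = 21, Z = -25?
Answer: √96359601/100 ≈ 98.163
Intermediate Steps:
v(x, M) = (-25 + M)*(21 + x) (v(x, M) = (x + 21)*(M - 25) = (21 + x)*(-25 + M) = (-25 + M)*(21 + x))
m(A) = (A + 1/(-2 + A))² (m(A) = (1/(-2 + A) + A)² = (A + 1/(-2 + A))²)
√(p(30) + m(v(-19, -24))) = √(30 + (1 + (-525 - 25*(-19) + 21*(-24) - 24*(-19))² - 2*(-525 - 25*(-19) + 21*(-24) - 24*(-19)))²/(-2 + (-525 - 25*(-19) + 21*(-24) - 24*(-19)))²) = √(30 + (1 + (-525 + 475 - 504 + 456)² - 2*(-525 + 475 - 504 + 456))²/(-2 + (-525 + 475 - 504 + 456))²) = √(30 + (1 + (-98)² - 2*(-98))²/(-2 - 98)²) = √(30 + (1 + 9604 + 196)²/(-100)²) = √(30 + (1/10000)*9801²) = √(30 + (1/10000)*96059601) = √(30 + 96059601/10000) = √(96359601/10000) = √96359601/100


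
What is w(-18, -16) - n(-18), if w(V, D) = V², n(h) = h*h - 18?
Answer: 18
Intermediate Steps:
n(h) = -18 + h² (n(h) = h² - 18 = -18 + h²)
w(-18, -16) - n(-18) = (-18)² - (-18 + (-18)²) = 324 - (-18 + 324) = 324 - 1*306 = 324 - 306 = 18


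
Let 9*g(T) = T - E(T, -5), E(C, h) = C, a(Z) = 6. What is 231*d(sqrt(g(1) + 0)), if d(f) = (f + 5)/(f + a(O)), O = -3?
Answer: 385/2 ≈ 192.50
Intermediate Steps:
g(T) = 0 (g(T) = (T - T)/9 = (1/9)*0 = 0)
d(f) = (5 + f)/(6 + f) (d(f) = (f + 5)/(f + 6) = (5 + f)/(6 + f))
231*d(sqrt(g(1) + 0)) = 231*((5 + sqrt(0 + 0))/(6 + sqrt(0 + 0))) = 231*((5 + sqrt(0))/(6 + sqrt(0))) = 231*((5 + 0)/(6 + 0)) = 231*(5/6) = 385/2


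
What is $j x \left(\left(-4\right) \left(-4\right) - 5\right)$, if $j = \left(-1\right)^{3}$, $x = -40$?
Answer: $440$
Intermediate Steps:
$j = -1$
$j x \left(\left(-4\right) \left(-4\right) - 5\right) = \left(-1\right) \left(-40\right) \left(\left(-4\right) \left(-4\right) - 5\right) = 40 \left(16 - 5\right) = 40 \cdot 11 = 440$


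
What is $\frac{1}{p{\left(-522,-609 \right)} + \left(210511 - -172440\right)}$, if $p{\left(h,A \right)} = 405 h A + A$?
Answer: $\frac{1}{129131032} \approx 7.7441 \cdot 10^{-9}$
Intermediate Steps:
$p{\left(h,A \right)} = A + 405 A h$ ($p{\left(h,A \right)} = 405 A h + A = A + 405 A h$)
$\frac{1}{p{\left(-522,-609 \right)} + \left(210511 - -172440\right)} = \frac{1}{- 609 \left(1 + 405 \left(-522\right)\right) + \left(210511 - -172440\right)} = \frac{1}{- 609 \left(1 - 211410\right) + \left(210511 + 172440\right)} = \frac{1}{\left(-609\right) \left(-211409\right) + 382951} = \frac{1}{128748081 + 382951} = \frac{1}{129131032}$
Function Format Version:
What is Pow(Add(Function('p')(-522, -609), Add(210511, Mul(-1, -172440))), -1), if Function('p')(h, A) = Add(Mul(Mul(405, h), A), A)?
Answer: Rational(1, 129131032) ≈ 7.7441e-9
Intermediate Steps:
Function('p')(h, A) = Add(A, Mul(405, A, h)) (Function('p')(h, A) = Add(Mul(405, A, h), A) = Add(A, Mul(405, A, h)))
Pow(Add(Function('p')(-522, -609), Add(210511, Mul(-1, -172440))), -1) = Pow(Add(Mul(-609, Add(1, Mul(405, -522))), Add(210511, Mul(-1, -172440))), -1) = Pow(Add(Mul(-609, Add(1, -211410)), Add(210511, 172440)), -1) = Pow(Add(Mul(-609, -211409), 382951), -1) = Pow(Add(128748081, 382951), -1) = Pow(129131032, -1) = Rational(1, 129131032)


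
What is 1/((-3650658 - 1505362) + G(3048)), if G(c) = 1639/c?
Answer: -3048/15715547321 ≈ -1.9395e-7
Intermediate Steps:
1/((-3650658 - 1505362) + G(3048)) = 1/((-3650658 - 1505362) + 1639/3048) = 1/(-5156020 + 1639*(1/3048)) = 1/(-5156020 + 1639/3048) = 1/(-15715547321/3048) = -3048/15715547321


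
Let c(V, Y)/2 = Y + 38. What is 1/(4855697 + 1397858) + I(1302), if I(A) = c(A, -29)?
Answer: 112563991/6253555 ≈ 18.000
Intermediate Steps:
c(V, Y) = 76 + 2*Y (c(V, Y) = 2*(Y + 38) = 2*(38 + Y) = 76 + 2*Y)
I(A) = 18 (I(A) = 76 + 2*(-29) = 76 - 58 = 18)
1/(4855697 + 1397858) + I(1302) = 1/(4855697 + 1397858) + 18 = 1/6253555 + 18 = 112563991/6253555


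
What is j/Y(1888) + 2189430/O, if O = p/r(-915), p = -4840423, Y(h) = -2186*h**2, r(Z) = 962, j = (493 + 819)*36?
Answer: -128218387425264567/294664273952944 ≈ -435.13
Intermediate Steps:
j = 47232 (j = 1312*36 = 47232)
O = -4840423/962 ≈ -5031.6
j/Y(1888) + 2189430/O = 47232/((-2186*1888**2)) + 2189430/(-4840423/962) = 47232/((-2186*3564544)) + 2189430*(-962/4840423) = 47232/(-7792093184) - 2106231660/4840423 = 47232*(-1/7792093184) - 2106231660/4840423 = -369/60875728 - 2106231660/4840423 = -128218387425264567/294664273952944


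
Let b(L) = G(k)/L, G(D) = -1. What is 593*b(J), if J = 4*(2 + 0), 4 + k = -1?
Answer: -593/8 ≈ -74.125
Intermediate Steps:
k = -5 (k = -4 - 1 = -5)
J = 8 (J = 4*2 = 8)
b(L) = -1/L
593*b(J) = 593*(-1/8) = -593/8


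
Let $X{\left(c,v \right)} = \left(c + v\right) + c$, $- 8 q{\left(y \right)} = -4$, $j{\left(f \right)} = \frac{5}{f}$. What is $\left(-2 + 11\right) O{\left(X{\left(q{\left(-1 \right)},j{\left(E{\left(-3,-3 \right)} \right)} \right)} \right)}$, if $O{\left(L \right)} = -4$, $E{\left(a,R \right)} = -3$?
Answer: $-36$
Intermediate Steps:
$q{\left(y \right)} = \frac{1}{2}$ ($q{\left(y \right)} = \left(- \frac{1}{8}\right) \left(-4\right) = \frac{1}{2}$)
$X{\left(c,v \right)} = v + 2 c$
$\left(-2 + 11\right) O{\left(X{\left(q{\left(-1 \right)},j{\left(E{\left(-3,-3 \right)} \right)} \right)} \right)} = \left(-2 + 11\right) \left(-4\right) = 9 \left(-4\right) = -36$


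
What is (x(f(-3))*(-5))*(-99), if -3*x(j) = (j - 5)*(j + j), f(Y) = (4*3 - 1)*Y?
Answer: -413820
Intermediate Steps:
f(Y) = 11*Y (f(Y) = (12 - 1)*Y = 11*Y)
x(j) = -2*j*(-5 + j)/3 (x(j) = -(j - 5)*(j + j)/3 = -(-5 + j)*2*j/3 = -2*j*(-5 + j)/3)
(x(f(-3))*(-5))*(-99) = ((2*(11*(-3))*(5 - 11*(-3))/3)*(-5))*(-99) = (((2/3)*(-33)*(5 - 1*(-33)))*(-5))*(-99) = (((2/3)*(-33)*(5 + 33))*(-5))*(-99) = (((2/3)*(-33)*38)*(-5))*(-99) = -836*(-5)*(-99) = 4180*(-99) = -413820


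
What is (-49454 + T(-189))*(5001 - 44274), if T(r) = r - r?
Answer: 1942206942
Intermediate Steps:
T(r) = 0
(-49454 + T(-189))*(5001 - 44274) = (-49454 + 0)*(5001 - 44274) = -49454*(-39273) = 1942206942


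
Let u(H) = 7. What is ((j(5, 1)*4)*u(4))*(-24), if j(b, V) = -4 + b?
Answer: -672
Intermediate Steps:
((j(5, 1)*4)*u(4))*(-24) = (((-4 + 5)*4)*7)*(-24) = ((1*4)*7)*(-24) = (4*7)*(-24) = 28*(-24) = -672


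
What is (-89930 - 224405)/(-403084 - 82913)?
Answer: 314335/485997 ≈ 0.64678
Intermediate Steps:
(-89930 - 224405)/(-403084 - 82913) = -314335/(-485997) = -314335*(-1/485997) = 314335/485997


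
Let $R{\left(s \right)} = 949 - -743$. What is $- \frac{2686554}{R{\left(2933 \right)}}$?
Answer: $- \frac{149253}{94} \approx -1587.8$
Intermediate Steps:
$R{\left(s \right)} = 1692$ ($R{\left(s \right)} = 949 + 743 = 1692$)
$- \frac{2686554}{R{\left(2933 \right)}} = - \frac{2686554}{1692} = \left(-2686554\right) \frac{1}{1692} = - \frac{149253}{94}$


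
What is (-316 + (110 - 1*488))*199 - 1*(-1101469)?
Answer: 963363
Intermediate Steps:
(-316 + (110 - 1*488))*199 - 1*(-1101469) = (-316 + (110 - 488))*199 + 1101469 = (-316 - 378)*199 + 1101469 = -694*199 + 1101469 = -138106 + 1101469 = 963363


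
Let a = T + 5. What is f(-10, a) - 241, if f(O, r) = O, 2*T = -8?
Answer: -251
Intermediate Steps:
T = -4 (T = (½)*(-8) = -4)
a = 1 (a = -4 + 5 = 1)
f(-10, a) - 241 = -10 - 241 = -251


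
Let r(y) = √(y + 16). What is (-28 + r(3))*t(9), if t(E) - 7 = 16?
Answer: -644 + 23*√19 ≈ -543.75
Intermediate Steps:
r(y) = √(16 + y)
t(E) = 23 (t(E) = 7 + 16 = 23)
(-28 + r(3))*t(9) = (-28 + √(16 + 3))*23 = (-28 + √19)*23 = -644 + 23*√19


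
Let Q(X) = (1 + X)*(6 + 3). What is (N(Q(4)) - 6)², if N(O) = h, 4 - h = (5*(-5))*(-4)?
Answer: 10404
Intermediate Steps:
Q(X) = 9 + 9*X (Q(X) = (1 + X)*9 = 9 + 9*X)
h = -96 (h = 4 - 5*(-5)*(-4) = 4 - (-25)*(-4) = 4 - 1*100 = 4 - 100 = -96)
N(O) = -96
(N(Q(4)) - 6)² = (-96 - 6)² = (-102)² = 10404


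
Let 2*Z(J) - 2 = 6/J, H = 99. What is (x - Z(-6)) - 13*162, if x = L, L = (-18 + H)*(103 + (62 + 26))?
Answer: 26729/2 ≈ 13365.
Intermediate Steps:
L = 15471 (L = (-18 + 99)*(103 + (62 + 26)) = 81*(103 + 88) = 81*191 = 15471)
Z(J) = 1 + 3/J (Z(J) = 1 + (6/J)/2 = 1 + 3/J)
x = 15471
(x - Z(-6)) - 13*162 = (15471 - (3 - 6)/(-6)) - 13*162 = (15471 - (-1)*(-3)/6) - 2106 = (15471 - 1*½) - 2106 = (15471 - ½) - 2106 = 30941/2 - 2106 = 26729/2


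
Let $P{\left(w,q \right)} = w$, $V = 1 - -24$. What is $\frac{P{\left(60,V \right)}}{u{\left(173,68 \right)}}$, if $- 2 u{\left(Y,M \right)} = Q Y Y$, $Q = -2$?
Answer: $\frac{60}{29929} \approx 0.0020047$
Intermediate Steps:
$V = 25$ ($V = 1 + 24 = 25$)
$u{\left(Y,M \right)} = Y^{2}$ ($u{\left(Y,M \right)} = - \frac{- 2 Y Y}{2} = - \frac{\left(-2\right) Y^{2}}{2} = Y^{2}$)
$\frac{P{\left(60,V \right)}}{u{\left(173,68 \right)}} = \frac{60}{173^{2}} = \frac{60}{29929}$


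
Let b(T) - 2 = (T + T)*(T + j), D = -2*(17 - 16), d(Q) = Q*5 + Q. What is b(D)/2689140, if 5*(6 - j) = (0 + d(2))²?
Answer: 253/6722850 ≈ 3.7633e-5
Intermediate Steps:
d(Q) = 6*Q (d(Q) = 5*Q + Q = 6*Q)
D = -2 (D = -2*1 = -2)
j = -114/5 (j = 6 - (0 + 6*2)²/5 = 6 - (0 + 12)²/5 = 6 - ⅕*12² = 6 - ⅕*144 = 6 - 144/5 = -114/5 ≈ -22.800)
b(T) = 2 + 2*T*(-114/5 + T) (b(T) = 2 + (T + T)*(T - 114/5) = 2 + (2*T)*(-114/5 + T) = 2 + 2*T*(-114/5 + T))
b(D)/2689140 = (2 + 2*(-2)² - 228/5*(-2))/2689140 = (2 + 2*4 + 456/5)*(1/2689140) = (2 + 8 + 456/5)*(1/2689140) = (506/5)*(1/2689140) = 253/6722850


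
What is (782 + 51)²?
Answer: 693889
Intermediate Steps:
(782 + 51)² = 833² = 693889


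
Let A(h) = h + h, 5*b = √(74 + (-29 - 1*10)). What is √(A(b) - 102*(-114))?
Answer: √(290700 + 10*√35)/5 ≈ 107.84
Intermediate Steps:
b = √35/5 (b = √(74 + (-29 - 1*10))/5 = √(74 + (-29 - 10))/5 = √(74 - 39)/5 = √35/5 ≈ 1.1832)
A(h) = 2*h
√(A(b) - 102*(-114)) = √(2*(√35/5) - 102*(-114)) = √(2*√35/5 + 11628) = √(11628 + 2*√35/5)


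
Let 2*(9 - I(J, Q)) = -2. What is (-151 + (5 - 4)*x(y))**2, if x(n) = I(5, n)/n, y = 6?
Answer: 200704/9 ≈ 22300.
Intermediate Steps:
I(J, Q) = 10 (I(J, Q) = 9 - 1/2*(-2) = 9 + 1 = 10)
x(n) = 10/n
(-151 + (5 - 4)*x(y))**2 = (-151 + (5 - 4)*(10/6))**2 = (-151 + 1*(10*(1/6)))**2 = (-151 + 1*(5/3))**2 = (-151 + 5/3)**2 = (-448/3)**2 = 200704/9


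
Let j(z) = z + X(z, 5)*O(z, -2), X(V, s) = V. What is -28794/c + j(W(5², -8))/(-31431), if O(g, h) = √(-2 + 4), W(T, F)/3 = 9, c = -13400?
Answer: 150777069/70195900 - 9*√2/10477 ≈ 2.1467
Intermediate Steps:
W(T, F) = 27 (W(T, F) = 3*9 = 27)
O(g, h) = √2
j(z) = z + z*√2
-28794/c + j(W(5², -8))/(-31431) = -28794/(-13400) + (27*(1 + √2))/(-31431) = -28794*(-1/13400) + (27 + 27*√2)*(-1/31431) = 14397/6700 + (-9/10477 - 9*√2/10477) = 150777069/70195900 - 9*√2/10477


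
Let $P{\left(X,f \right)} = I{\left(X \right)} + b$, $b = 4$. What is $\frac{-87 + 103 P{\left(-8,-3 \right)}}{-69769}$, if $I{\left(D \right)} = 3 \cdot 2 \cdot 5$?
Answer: $- \frac{3415}{69769} \approx -0.048947$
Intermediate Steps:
$I{\left(D \right)} = 30$ ($I{\left(D \right)} = 6 \cdot 5 = 30$)
$P{\left(X,f \right)} = 34$ ($P{\left(X,f \right)} = 30 + 4 = 34$)
$\frac{-87 + 103 P{\left(-8,-3 \right)}}{-69769} = \frac{-87 + 103 \cdot 34}{-69769} = \left(-87 + 3502\right) \left(- \frac{1}{69769}\right) = 3415 \left(- \frac{1}{69769}\right) = - \frac{3415}{69769}$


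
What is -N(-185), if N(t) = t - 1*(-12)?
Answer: 173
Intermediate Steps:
N(t) = 12 + t (N(t) = t + 12 = 12 + t)
-N(-185) = -(12 - 185) = -1*(-173) = 173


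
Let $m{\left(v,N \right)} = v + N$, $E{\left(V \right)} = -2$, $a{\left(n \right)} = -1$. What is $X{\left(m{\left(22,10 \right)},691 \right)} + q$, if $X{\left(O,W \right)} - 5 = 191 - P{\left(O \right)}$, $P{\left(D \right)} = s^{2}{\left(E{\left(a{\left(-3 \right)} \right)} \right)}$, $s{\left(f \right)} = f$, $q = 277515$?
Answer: $277707$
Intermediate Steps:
$P{\left(D \right)} = 4$ ($P{\left(D \right)} = \left(-2\right)^{2} = 4$)
$m{\left(v,N \right)} = N + v$
$X{\left(O,W \right)} = 192$ ($X{\left(O,W \right)} = 5 + \left(191 - 4\right) = 5 + 187 = 192$)
$X{\left(m{\left(22,10 \right)},691 \right)} + q = 192 + 277515 = 277707$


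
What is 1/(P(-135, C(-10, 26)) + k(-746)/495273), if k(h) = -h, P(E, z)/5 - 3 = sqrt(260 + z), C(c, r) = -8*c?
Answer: -3679799641593/2029807891211219 + 2452953445290*sqrt(85)/2029807891211219 ≈ 0.0093286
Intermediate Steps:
P(E, z) = 15 + 5*sqrt(260 + z)
1/(P(-135, C(-10, 26)) + k(-746)/495273) = 1/((15 + 5*sqrt(260 - 8*(-10))) - 1*(-746)/495273) = 1/((15 + 5*sqrt(260 + 80)) + 746*(1/495273)) = 1/((15 + 5*sqrt(340)) + 746/495273) = 1/((15 + 5*(2*sqrt(85))) + 746/495273) = 1/((15 + 10*sqrt(85)) + 746/495273) = 1/(7429841/495273 + 10*sqrt(85))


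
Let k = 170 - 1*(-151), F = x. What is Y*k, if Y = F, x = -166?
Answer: -53286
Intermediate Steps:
F = -166
Y = -166
k = 321 (k = 170 + 151 = 321)
Y*k = -166*321 = -53286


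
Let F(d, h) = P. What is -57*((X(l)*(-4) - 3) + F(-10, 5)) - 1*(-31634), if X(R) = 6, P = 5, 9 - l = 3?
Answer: 32888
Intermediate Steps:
l = 6 (l = 9 - 1*3 = 9 - 3 = 6)
F(d, h) = 5
-57*((X(l)*(-4) - 3) + F(-10, 5)) - 1*(-31634) = -57*((6*(-4) - 3) + 5) - 1*(-31634) = -57*((-24 - 3) + 5) + 31634 = -57*(-27 + 5) + 31634 = -57*(-22) + 31634 = 1254 + 31634 = 32888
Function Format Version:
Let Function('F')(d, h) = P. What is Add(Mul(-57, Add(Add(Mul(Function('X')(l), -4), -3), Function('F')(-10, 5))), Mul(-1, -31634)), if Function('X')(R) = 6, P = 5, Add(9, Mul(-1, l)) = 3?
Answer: 32888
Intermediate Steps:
l = 6 (l = Add(9, Mul(-1, 3)) = Add(9, -3) = 6)
Function('F')(d, h) = 5
Add(Mul(-57, Add(Add(Mul(Function('X')(l), -4), -3), Function('F')(-10, 5))), Mul(-1, -31634)) = Add(Mul(-57, Add(Add(Mul(6, -4), -3), 5)), Mul(-1, -31634)) = Add(Mul(-57, Add(Add(-24, -3), 5)), 31634) = Add(Mul(-57, Add(-27, 5)), 31634) = Add(Mul(-57, -22), 31634) = Add(1254, 31634) = 32888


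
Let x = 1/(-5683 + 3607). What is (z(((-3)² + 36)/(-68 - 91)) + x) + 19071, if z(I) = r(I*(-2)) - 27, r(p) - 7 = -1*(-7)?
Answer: 39564407/2076 ≈ 19058.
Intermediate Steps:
x = -1/2076 (x = 1/(-2076) = -1/2076 ≈ -0.00048170)
r(p) = 14 (r(p) = 7 - 1*(-7) = 7 + 7 = 14)
z(I) = -13 (z(I) = 14 - 27 = -13)
(z(((-3)² + 36)/(-68 - 91)) + x) + 19071 = (-13 - 1/2076) + 19071 = -26989/2076 + 19071 = 39564407/2076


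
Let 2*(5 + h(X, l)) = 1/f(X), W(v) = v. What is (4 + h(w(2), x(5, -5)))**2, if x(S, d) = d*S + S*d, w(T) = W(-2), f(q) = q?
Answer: 25/16 ≈ 1.5625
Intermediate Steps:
w(T) = -2
x(S, d) = 2*S*d (x(S, d) = S*d + S*d = 2*S*d)
h(X, l) = -5 + 1/(2*X)
(4 + h(w(2), x(5, -5)))**2 = (4 + (-5 + (1/2)/(-2)))**2 = (4 + (-5 + (1/2)*(-1/2)))**2 = (4 + (-5 - 1/4))**2 = (4 - 21/4)**2 = (-5/4)**2 = 25/16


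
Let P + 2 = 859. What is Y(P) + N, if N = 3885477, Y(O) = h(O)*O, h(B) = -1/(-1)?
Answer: 3886334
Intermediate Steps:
h(B) = 1 (h(B) = -1*(-1) = 1)
P = 857 (P = -2 + 859 = 857)
Y(O) = O (Y(O) = 1*O = O)
Y(P) + N = 857 + 3885477 = 3886334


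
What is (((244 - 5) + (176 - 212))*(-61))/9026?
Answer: -12383/9026 ≈ -1.3719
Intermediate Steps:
(((244 - 5) + (176 - 212))*(-61))/9026 = ((239 - 36)*(-61))*(1/9026) = (203*(-61))*(1/9026) = -12383*1/9026 = -12383/9026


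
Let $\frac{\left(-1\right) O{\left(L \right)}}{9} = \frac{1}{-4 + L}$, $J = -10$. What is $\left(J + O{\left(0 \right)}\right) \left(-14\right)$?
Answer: $\frac{217}{2} \approx 108.5$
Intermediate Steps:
$O{\left(L \right)} = - \frac{9}{-4 + L}$
$\left(J + O{\left(0 \right)}\right) \left(-14\right) = \left(-10 - \frac{9}{-4 + 0}\right) \left(-14\right) = \left(-10 - \frac{9}{-4}\right) \left(-14\right) = \left(-10 - - \frac{9}{4}\right) \left(-14\right) = \left(-10 + \frac{9}{4}\right) \left(-14\right) = \left(- \frac{31}{4}\right) \left(-14\right) = \frac{217}{2}$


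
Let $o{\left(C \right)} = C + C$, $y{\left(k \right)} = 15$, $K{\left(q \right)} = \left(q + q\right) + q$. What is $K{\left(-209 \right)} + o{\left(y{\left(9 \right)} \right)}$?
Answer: $-597$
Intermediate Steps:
$K{\left(q \right)} = 3 q$ ($K{\left(q \right)} = 2 q + q = 3 q$)
$o{\left(C \right)} = 2 C$
$K{\left(-209 \right)} + o{\left(y{\left(9 \right)} \right)} = 3 \left(-209\right) + 2 \cdot 15 = -627 + 30 = -597$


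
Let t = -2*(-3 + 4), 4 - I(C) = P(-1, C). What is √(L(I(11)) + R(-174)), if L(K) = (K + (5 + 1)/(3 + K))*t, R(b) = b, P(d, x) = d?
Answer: I*√742/2 ≈ 13.62*I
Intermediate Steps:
I(C) = 5 (I(C) = 4 - 1*(-1) = 4 + 1 = 5)
t = -2 (t = -2*1 = -2)
L(K) = -12/(3 + K) - 2*K (L(K) = (K + (5 + 1)/(3 + K))*(-2) = (K + 6/(3 + K))*(-2) = -12/(3 + K) - 2*K)
√(L(I(11)) + R(-174)) = √(2*(-6 - 1*5² - 3*5)/(3 + 5) - 174) = √(2*(-6 - 1*25 - 15)/8 - 174) = √(2*(⅛)*(-6 - 25 - 15) - 174) = √(2*(⅛)*(-46) - 174) = √(-23/2 - 174) = √(-371/2) = I*√742/2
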